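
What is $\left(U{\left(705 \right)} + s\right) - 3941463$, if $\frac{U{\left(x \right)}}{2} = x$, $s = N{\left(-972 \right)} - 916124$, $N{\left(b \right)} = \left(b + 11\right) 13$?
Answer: $-4868670$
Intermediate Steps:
$N{\left(b \right)} = 143 + 13 b$ ($N{\left(b \right)} = \left(11 + b\right) 13 = 143 + 13 b$)
$s = -928617$ ($s = \left(143 + 13 \left(-972\right)\right) - 916124 = \left(143 - 12636\right) - 916124 = -12493 - 916124 = -928617$)
$U{\left(x \right)} = 2 x$
$\left(U{\left(705 \right)} + s\right) - 3941463 = \left(2 \cdot 705 - 928617\right) - 3941463 = \left(1410 - 928617\right) - 3941463 = -927207 - 3941463 = -4868670$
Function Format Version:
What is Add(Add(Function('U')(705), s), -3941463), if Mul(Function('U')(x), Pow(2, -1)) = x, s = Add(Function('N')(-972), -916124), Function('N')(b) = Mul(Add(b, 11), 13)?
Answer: -4868670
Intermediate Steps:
Function('N')(b) = Add(143, Mul(13, b)) (Function('N')(b) = Mul(Add(11, b), 13) = Add(143, Mul(13, b)))
s = -928617 (s = Add(Add(143, Mul(13, -972)), -916124) = Add(Add(143, -12636), -916124) = Add(-12493, -916124) = -928617)
Function('U')(x) = Mul(2, x)
Add(Add(Function('U')(705), s), -3941463) = Add(Add(Mul(2, 705), -928617), -3941463) = Add(Add(1410, -928617), -3941463) = Add(-927207, -3941463) = -4868670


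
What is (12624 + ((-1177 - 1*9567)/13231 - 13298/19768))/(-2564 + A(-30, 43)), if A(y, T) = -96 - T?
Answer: -32366902131/6931085812 ≈ -4.6698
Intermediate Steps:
(12624 + ((-1177 - 1*9567)/13231 - 13298/19768))/(-2564 + A(-30, 43)) = (12624 + ((-1177 - 1*9567)/13231 - 13298/19768))/(-2564 + (-96 - 1*43)) = (12624 + ((-1177 - 9567)*(1/13231) - 13298*1/19768))/(-2564 + (-96 - 43)) = (12624 + (-10744*1/13231 - 6649/9884))/(-2564 - 139) = (12624 + (-10744/13231 - 6649/9884))/(-2703) = (12624 - 194166615/130775204)*(-1/2703) = (1650712008681/130775204)*(-1/2703) = -32366902131/6931085812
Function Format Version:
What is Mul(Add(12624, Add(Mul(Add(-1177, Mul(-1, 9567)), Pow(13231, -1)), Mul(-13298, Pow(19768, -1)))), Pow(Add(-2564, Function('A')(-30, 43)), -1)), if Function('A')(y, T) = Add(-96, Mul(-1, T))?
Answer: Rational(-32366902131, 6931085812) ≈ -4.6698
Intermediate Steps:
Mul(Add(12624, Add(Mul(Add(-1177, Mul(-1, 9567)), Pow(13231, -1)), Mul(-13298, Pow(19768, -1)))), Pow(Add(-2564, Function('A')(-30, 43)), -1)) = Mul(Add(12624, Add(Mul(Add(-1177, Mul(-1, 9567)), Pow(13231, -1)), Mul(-13298, Pow(19768, -1)))), Pow(Add(-2564, Add(-96, Mul(-1, 43))), -1)) = Mul(Add(12624, Add(Mul(Add(-1177, -9567), Rational(1, 13231)), Mul(-13298, Rational(1, 19768)))), Pow(Add(-2564, Add(-96, -43)), -1)) = Mul(Add(12624, Add(Mul(-10744, Rational(1, 13231)), Rational(-6649, 9884))), Pow(Add(-2564, -139), -1)) = Mul(Add(12624, Add(Rational(-10744, 13231), Rational(-6649, 9884))), Pow(-2703, -1)) = Mul(Add(12624, Rational(-194166615, 130775204)), Rational(-1, 2703)) = Mul(Rational(1650712008681, 130775204), Rational(-1, 2703)) = Rational(-32366902131, 6931085812)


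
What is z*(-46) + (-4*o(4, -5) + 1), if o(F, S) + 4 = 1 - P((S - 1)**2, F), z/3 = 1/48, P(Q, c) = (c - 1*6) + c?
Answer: 145/8 ≈ 18.125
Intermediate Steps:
P(Q, c) = -6 + 2*c (P(Q, c) = (c - 6) + c = (-6 + c) + c = -6 + 2*c)
z = 1/16 (z = 3/48 = 3*(1/48) = 1/16 ≈ 0.062500)
o(F, S) = 3 - 2*F (o(F, S) = -4 + (1 - (-6 + 2*F)) = -4 + (1 + (6 - 2*F)) = -4 + (7 - 2*F) = 3 - 2*F)
z*(-46) + (-4*o(4, -5) + 1) = (1/16)*(-46) + (-4*(3 - 2*4) + 1) = -23/8 + (-4*(3 - 8) + 1) = -23/8 + (-4*(-5) + 1) = -23/8 + (20 + 1) = -23/8 + 21 = 145/8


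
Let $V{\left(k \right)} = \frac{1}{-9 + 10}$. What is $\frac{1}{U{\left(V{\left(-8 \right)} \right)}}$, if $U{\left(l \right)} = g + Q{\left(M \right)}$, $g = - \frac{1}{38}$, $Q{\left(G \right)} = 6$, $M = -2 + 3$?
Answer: $\frac{38}{227} \approx 0.1674$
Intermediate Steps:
$M = 1$
$g = - \frac{1}{38}$ ($g = \left(-1\right) \frac{1}{38} = - \frac{1}{38} \approx -0.026316$)
$V{\left(k \right)} = 1$ ($V{\left(k \right)} = 1^{-1} = 1$)
$U{\left(l \right)} = \frac{227}{38}$ ($U{\left(l \right)} = - \frac{1}{38} + 6 = \frac{227}{38}$)
$\frac{1}{U{\left(V{\left(-8 \right)} \right)}} = \frac{1}{\frac{227}{38}} = \frac{38}{227}$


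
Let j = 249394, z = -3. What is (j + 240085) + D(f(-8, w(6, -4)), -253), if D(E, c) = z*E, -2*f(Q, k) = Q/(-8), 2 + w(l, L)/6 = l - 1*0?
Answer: 978961/2 ≈ 4.8948e+5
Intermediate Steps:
w(l, L) = -12 + 6*l (w(l, L) = -12 + 6*(l - 1*0) = -12 + 6*(l + 0) = -12 + 6*l)
f(Q, k) = Q/16 (f(Q, k) = -Q/(2*(-8)) = -Q*(-1)/(2*8) = -(-1)*Q/16 = Q/16)
D(E, c) = -3*E
(j + 240085) + D(f(-8, w(6, -4)), -253) = (249394 + 240085) - 3*(-8)/16 = 489479 - 3*(-½) = 489479 + 3/2 = 978961/2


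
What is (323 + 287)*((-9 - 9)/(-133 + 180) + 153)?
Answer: 4375530/47 ≈ 93096.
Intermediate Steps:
(323 + 287)*((-9 - 9)/(-133 + 180) + 153) = 610*(-18/47 + 153) = 610*(7173/47) = 4375530/47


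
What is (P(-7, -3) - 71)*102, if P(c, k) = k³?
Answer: -9996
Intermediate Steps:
(P(-7, -3) - 71)*102 = ((-3)³ - 71)*102 = (-27 - 71)*102 = -98*102 = -9996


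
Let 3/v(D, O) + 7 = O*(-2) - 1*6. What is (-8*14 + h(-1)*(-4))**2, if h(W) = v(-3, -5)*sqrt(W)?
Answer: 12528 - 896*I ≈ 12528.0 - 896.0*I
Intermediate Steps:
v(D, O) = 3/(-13 - 2*O) (v(D, O) = 3/(-7 + (O*(-2) - 1*6)) = 3/(-7 + (-2*O - 6)) = 3/(-7 + (-6 - 2*O)) = 3/(-13 - 2*O))
h(W) = -sqrt(W) (h(W) = (-3/(13 + 2*(-5)))*sqrt(W) = (-3/(13 - 10))*sqrt(W) = (-3/3)*sqrt(W) = (-3*1/3)*sqrt(W) = -sqrt(W))
(-8*14 + h(-1)*(-4))**2 = (-8*14 - sqrt(-1)*(-4))**2 = (-112 - I*(-4))**2 = (-112 + 4*I)**2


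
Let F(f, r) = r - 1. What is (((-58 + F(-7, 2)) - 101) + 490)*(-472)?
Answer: -156704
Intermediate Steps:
F(f, r) = -1 + r
(((-58 + F(-7, 2)) - 101) + 490)*(-472) = (((-58 + (-1 + 2)) - 101) + 490)*(-472) = (((-58 + 1) - 101) + 490)*(-472) = ((-57 - 101) + 490)*(-472) = (-158 + 490)*(-472) = 332*(-472) = -156704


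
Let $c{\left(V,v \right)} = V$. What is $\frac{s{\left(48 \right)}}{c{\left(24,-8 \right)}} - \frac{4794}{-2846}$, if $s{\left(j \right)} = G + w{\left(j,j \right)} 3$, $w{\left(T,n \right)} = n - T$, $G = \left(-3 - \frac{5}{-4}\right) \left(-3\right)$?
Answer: $\frac{86665}{45536} \approx 1.9032$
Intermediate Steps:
$G = \frac{21}{4}$ ($G = \left(-3 - - \frac{5}{4}\right) \left(-3\right) = \left(-3 + \frac{5}{4}\right) \left(-3\right) = \left(- \frac{7}{4}\right) \left(-3\right) = \frac{21}{4} \approx 5.25$)
$s{\left(j \right)} = \frac{21}{4}$ ($s{\left(j \right)} = \frac{21}{4} + \left(j - j\right) 3 = \frac{21}{4} + 0 \cdot 3 = \frac{21}{4} + 0 = \frac{21}{4}$)
$\frac{s{\left(48 \right)}}{c{\left(24,-8 \right)}} - \frac{4794}{-2846} = \frac{21}{4 \cdot 24} - \frac{4794}{-2846} = \frac{21}{4} \cdot \frac{1}{24} - - \frac{2397}{1423} = \frac{7}{32} + \frac{2397}{1423} = \frac{86665}{45536}$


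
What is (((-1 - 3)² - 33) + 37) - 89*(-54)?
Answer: 4826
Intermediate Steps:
(((-1 - 3)² - 33) + 37) - 89*(-54) = (((-4)² - 33) + 37) + 4806 = ((16 - 33) + 37) + 4806 = (-17 + 37) + 4806 = 20 + 4806 = 4826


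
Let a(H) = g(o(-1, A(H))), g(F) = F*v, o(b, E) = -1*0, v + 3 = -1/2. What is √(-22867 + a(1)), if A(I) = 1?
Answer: I*√22867 ≈ 151.22*I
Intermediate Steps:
v = -7/2 (v = -3 - 1/2 = -3 - 1*½ = -3 - ½ = -7/2 ≈ -3.5000)
o(b, E) = 0
g(F) = -7*F/2 (g(F) = F*(-7/2) = -7*F/2)
a(H) = 0 (a(H) = -7/2*0 = 0)
√(-22867 + a(1)) = √(-22867 + 0) = √(-22867) = I*√22867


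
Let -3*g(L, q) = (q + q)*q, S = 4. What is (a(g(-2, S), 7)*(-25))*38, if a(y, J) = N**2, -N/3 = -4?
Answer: -136800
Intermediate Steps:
g(L, q) = -2*q**2/3 (g(L, q) = -(q + q)*q/3 = -2*q*q/3 = -2*q**2/3)
N = 12 (N = -3*(-4) = 12)
a(y, J) = 144 (a(y, J) = 12**2 = 144)
(a(g(-2, S), 7)*(-25))*38 = (144*(-25))*38 = -3600*38 = -136800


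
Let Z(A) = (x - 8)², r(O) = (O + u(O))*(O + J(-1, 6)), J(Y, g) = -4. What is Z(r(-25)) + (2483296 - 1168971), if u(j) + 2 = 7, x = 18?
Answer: 1314425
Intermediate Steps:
u(j) = 5 (u(j) = -2 + 7 = 5)
r(O) = (-4 + O)*(5 + O) (r(O) = (O + 5)*(O - 4) = (5 + O)*(-4 + O) = (-4 + O)*(5 + O))
Z(A) = 100 (Z(A) = (18 - 8)² = 10² = 100)
Z(r(-25)) + (2483296 - 1168971) = 100 + (2483296 - 1168971) = 100 + 1314325 = 1314425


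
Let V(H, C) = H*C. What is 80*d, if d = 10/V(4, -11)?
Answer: -200/11 ≈ -18.182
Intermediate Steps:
V(H, C) = C*H
d = -5/22 (d = 10/((-11*4)) = 10/(-44) = 10*(-1/44) = -5/22 ≈ -0.22727)
80*d = 80*(-5/22) = -200/11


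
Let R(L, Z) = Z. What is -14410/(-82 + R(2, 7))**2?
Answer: -2882/1125 ≈ -2.5618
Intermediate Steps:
-14410/(-82 + R(2, 7))**2 = -14410/(-82 + 7)**2 = -14410/((-75)**2) = -14410/5625 = -14410*1/5625 = -2882/1125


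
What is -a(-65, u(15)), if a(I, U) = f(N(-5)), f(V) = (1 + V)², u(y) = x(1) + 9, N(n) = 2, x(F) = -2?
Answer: -9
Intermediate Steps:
u(y) = 7 (u(y) = -2 + 9 = 7)
a(I, U) = 9 (a(I, U) = (1 + 2)² = 3² = 9)
-a(-65, u(15)) = -1*9 = -9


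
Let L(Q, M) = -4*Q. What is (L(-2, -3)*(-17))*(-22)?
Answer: 2992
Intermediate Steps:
(L(-2, -3)*(-17))*(-22) = (-4*(-2)*(-17))*(-22) = (8*(-17))*(-22) = -136*(-22) = 2992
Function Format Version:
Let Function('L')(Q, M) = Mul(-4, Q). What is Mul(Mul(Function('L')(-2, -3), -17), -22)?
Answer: 2992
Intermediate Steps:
Mul(Mul(Function('L')(-2, -3), -17), -22) = Mul(Mul(Mul(-4, -2), -17), -22) = Mul(Mul(8, -17), -22) = Mul(-136, -22) = 2992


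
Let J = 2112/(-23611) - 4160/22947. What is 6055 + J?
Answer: 3280462105111/541801617 ≈ 6054.7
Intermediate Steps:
J = -146685824/541801617 (J = 2112*(-1/23611) - 4160*1/22947 = -2112/23611 - 4160/22947 = -146685824/541801617 ≈ -0.27074)
6055 + J = 6055 - 146685824/541801617 = 3280462105111/541801617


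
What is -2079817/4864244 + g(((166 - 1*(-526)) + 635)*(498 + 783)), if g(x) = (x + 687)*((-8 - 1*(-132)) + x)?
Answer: 14062502681368756799/4864244 ≈ 2.8910e+12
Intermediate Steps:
g(x) = (124 + x)*(687 + x) (g(x) = (687 + x)*((-8 + 132) + x) = (687 + x)*(124 + x) = (124 + x)*(687 + x))
-2079817/4864244 + g(((166 - 1*(-526)) + 635)*(498 + 783)) = -2079817/4864244 + (85188 + (((166 - 1*(-526)) + 635)*(498 + 783))² + 811*(((166 - 1*(-526)) + 635)*(498 + 783))) = -2079817*1/4864244 + (85188 + (((166 + 526) + 635)*1281)² + 811*(((166 + 526) + 635)*1281)) = -2079817/4864244 + (85188 + ((692 + 635)*1281)² + 811*((692 + 635)*1281)) = -2079817/4864244 + (85188 + (1327*1281)² + 811*(1327*1281)) = -2079817/4864244 + (85188 + 1699887² + 811*1699887) = -2079817/4864244 + (85188 + 2889615812769 + 1378608357) = -2079817/4864244 + 2890994506314 = 14062502681368756799/4864244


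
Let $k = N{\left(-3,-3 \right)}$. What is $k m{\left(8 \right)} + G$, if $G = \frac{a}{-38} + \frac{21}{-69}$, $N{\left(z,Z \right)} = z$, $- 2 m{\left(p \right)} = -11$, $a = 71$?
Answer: $- \frac{8160}{437} \approx -18.673$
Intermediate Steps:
$m{\left(p \right)} = \frac{11}{2}$ ($m{\left(p \right)} = \left(- \frac{1}{2}\right) \left(-11\right) = \frac{11}{2}$)
$G = - \frac{1899}{874}$ ($G = \frac{71}{-38} + \frac{21}{-69} = 71 \left(- \frac{1}{38}\right) + 21 \left(- \frac{1}{69}\right) = - \frac{71}{38} - \frac{7}{23} = - \frac{1899}{874} \approx -2.1728$)
$k = -3$
$k m{\left(8 \right)} + G = \left(-3\right) \frac{11}{2} - \frac{1899}{874} = - \frac{33}{2} - \frac{1899}{874} = - \frac{8160}{437}$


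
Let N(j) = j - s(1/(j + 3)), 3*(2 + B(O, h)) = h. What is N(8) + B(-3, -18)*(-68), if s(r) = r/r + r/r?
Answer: 550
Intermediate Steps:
s(r) = 2 (s(r) = 1 + 1 = 2)
B(O, h) = -2 + h/3
N(j) = -2 + j (N(j) = j - 1*2 = j - 2 = -2 + j)
N(8) + B(-3, -18)*(-68) = (-2 + 8) + (-2 + (1/3)*(-18))*(-68) = 6 + (-2 - 6)*(-68) = 6 - 8*(-68) = 6 + 544 = 550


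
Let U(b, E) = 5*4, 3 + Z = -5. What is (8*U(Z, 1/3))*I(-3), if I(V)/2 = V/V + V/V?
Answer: 640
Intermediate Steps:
Z = -8 (Z = -3 - 5 = -8)
I(V) = 4 (I(V) = 2*(V/V + V/V) = 2*(1 + 1) = 2*2 = 4)
U(b, E) = 20
(8*U(Z, 1/3))*I(-3) = (8*20)*4 = 160*4 = 640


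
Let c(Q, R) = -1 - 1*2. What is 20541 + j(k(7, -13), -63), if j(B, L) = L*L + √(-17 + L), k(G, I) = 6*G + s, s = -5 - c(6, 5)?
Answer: 24510 + 4*I*√5 ≈ 24510.0 + 8.9443*I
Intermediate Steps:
c(Q, R) = -3 (c(Q, R) = -1 - 2 = -3)
s = -2 (s = -5 - 1*(-3) = -5 + 3 = -2)
k(G, I) = -2 + 6*G (k(G, I) = 6*G - 2 = -2 + 6*G)
j(B, L) = L² + √(-17 + L)
20541 + j(k(7, -13), -63) = 20541 + ((-63)² + √(-17 - 63)) = 20541 + (3969 + √(-80)) = 20541 + (3969 + 4*I*√5) = 24510 + 4*I*√5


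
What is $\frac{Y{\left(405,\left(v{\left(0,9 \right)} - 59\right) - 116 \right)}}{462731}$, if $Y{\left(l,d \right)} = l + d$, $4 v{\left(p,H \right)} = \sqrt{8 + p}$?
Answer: $\frac{230}{462731} + \frac{\sqrt{2}}{925462} \approx 0.00049858$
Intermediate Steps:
$v{\left(p,H \right)} = \frac{\sqrt{8 + p}}{4}$
$Y{\left(l,d \right)} = d + l$
$\frac{Y{\left(405,\left(v{\left(0,9 \right)} - 59\right) - 116 \right)}}{462731} = \frac{\left(\left(\frac{\sqrt{8 + 0}}{4} - 59\right) - 116\right) + 405}{462731} = \left(\left(\left(\frac{\sqrt{8}}{4} - 59\right) - 116\right) + 405\right) \frac{1}{462731} = \left(\left(\left(\frac{2 \sqrt{2}}{4} - 59\right) - 116\right) + 405\right) \frac{1}{462731} = \left(\left(\left(\frac{\sqrt{2}}{2} - 59\right) - 116\right) + 405\right) \frac{1}{462731} = \left(\left(\left(-59 + \frac{\sqrt{2}}{2}\right) - 116\right) + 405\right) \frac{1}{462731} = \left(\left(-175 + \frac{\sqrt{2}}{2}\right) + 405\right) \frac{1}{462731} = \left(230 + \frac{\sqrt{2}}{2}\right) \frac{1}{462731} = \frac{230}{462731} + \frac{\sqrt{2}}{925462}$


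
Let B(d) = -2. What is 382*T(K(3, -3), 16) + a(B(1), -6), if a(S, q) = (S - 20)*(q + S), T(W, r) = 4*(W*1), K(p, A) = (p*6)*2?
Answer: 55184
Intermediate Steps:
K(p, A) = 12*p (K(p, A) = (6*p)*2 = 12*p)
T(W, r) = 4*W
a(S, q) = (-20 + S)*(S + q)
382*T(K(3, -3), 16) + a(B(1), -6) = 382*(4*(12*3)) + ((-2)**2 - 20*(-2) - 20*(-6) - 2*(-6)) = 382*(4*36) + (4 + 40 + 120 + 12) = 382*144 + 176 = 55008 + 176 = 55184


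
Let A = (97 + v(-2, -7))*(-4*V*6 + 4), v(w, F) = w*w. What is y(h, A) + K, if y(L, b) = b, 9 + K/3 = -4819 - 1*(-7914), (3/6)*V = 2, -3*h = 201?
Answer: -34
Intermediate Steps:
h = -67 (h = -⅓*201 = -67)
V = 4 (V = 2*2 = 4)
K = 9258 (K = -27 + 3*(-4819 - 1*(-7914)) = -27 + 3*(-4819 + 7914) = -27 + 3*3095 = -27 + 9285 = 9258)
v(w, F) = w²
A = -9292 (A = (97 + (-2)²)*(-4*4*6 + 4) = (97 + 4)*(-16*6 + 4) = 101*(-96 + 4) = 101*(-92) = -9292)
y(h, A) + K = -9292 + 9258 = -34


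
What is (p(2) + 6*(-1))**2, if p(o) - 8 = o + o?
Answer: 36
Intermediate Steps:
p(o) = 8 + 2*o (p(o) = 8 + (o + o) = 8 + 2*o)
(p(2) + 6*(-1))**2 = ((8 + 2*2) + 6*(-1))**2 = ((8 + 4) - 6)**2 = (12 - 6)**2 = 6**2 = 36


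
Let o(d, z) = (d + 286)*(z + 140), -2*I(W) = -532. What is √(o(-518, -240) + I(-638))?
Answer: √23466 ≈ 153.19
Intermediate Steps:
I(W) = 266 (I(W) = -½*(-532) = 266)
o(d, z) = (140 + z)*(286 + d) (o(d, z) = (286 + d)*(140 + z) = (140 + z)*(286 + d))
√(o(-518, -240) + I(-638)) = √((40040 + 140*(-518) + 286*(-240) - 518*(-240)) + 266) = √((40040 - 72520 - 68640 + 124320) + 266) = √(23200 + 266) = √23466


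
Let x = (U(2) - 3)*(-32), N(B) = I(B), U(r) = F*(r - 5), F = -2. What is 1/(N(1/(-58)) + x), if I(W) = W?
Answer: -58/5569 ≈ -0.010415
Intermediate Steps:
U(r) = 10 - 2*r (U(r) = -2*(r - 5) = -2*(-5 + r) = 10 - 2*r)
N(B) = B
x = -96 (x = ((10 - 2*2) - 3)*(-32) = ((10 - 4) - 3)*(-32) = (6 - 3)*(-32) = 3*(-32) = -96)
1/(N(1/(-58)) + x) = 1/(1/(-58) - 96) = 1/(-1/58 - 96) = 1/(-5569/58) = -58/5569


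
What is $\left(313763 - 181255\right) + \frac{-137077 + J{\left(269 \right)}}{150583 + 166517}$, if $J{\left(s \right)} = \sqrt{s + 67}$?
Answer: $\frac{42018149723}{317100} + \frac{\sqrt{21}}{79275} \approx 1.3251 \cdot 10^{5}$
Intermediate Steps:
$J{\left(s \right)} = \sqrt{67 + s}$
$\left(313763 - 181255\right) + \frac{-137077 + J{\left(269 \right)}}{150583 + 166517} = \left(313763 - 181255\right) + \frac{-137077 + \sqrt{67 + 269}}{150583 + 166517} = 132508 + \frac{-137077 + \sqrt{336}}{317100} = 132508 + \left(-137077 + 4 \sqrt{21}\right) \frac{1}{317100} = 132508 - \left(\frac{137077}{317100} - \frac{\sqrt{21}}{79275}\right) = \frac{42018149723}{317100} + \frac{\sqrt{21}}{79275}$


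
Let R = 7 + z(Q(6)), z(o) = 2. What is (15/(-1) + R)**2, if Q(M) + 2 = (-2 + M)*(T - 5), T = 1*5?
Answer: 36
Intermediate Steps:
T = 5
Q(M) = -2 (Q(M) = -2 + (-2 + M)*(5 - 5) = -2 + (-2 + M)*0 = -2 + 0 = -2)
R = 9 (R = 7 + 2 = 9)
(15/(-1) + R)**2 = (15/(-1) + 9)**2 = (15*(-1) + 9)**2 = (-15 + 9)**2 = (-6)**2 = 36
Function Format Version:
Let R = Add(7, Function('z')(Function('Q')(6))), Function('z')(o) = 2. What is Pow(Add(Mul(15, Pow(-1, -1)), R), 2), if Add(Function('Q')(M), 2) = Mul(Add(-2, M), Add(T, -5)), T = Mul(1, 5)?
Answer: 36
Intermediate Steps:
T = 5
Function('Q')(M) = -2 (Function('Q')(M) = Add(-2, Mul(Add(-2, M), Add(5, -5))) = Add(-2, Mul(Add(-2, M), 0)) = Add(-2, 0) = -2)
R = 9 (R = Add(7, 2) = 9)
Pow(Add(Mul(15, Pow(-1, -1)), R), 2) = Pow(Add(Mul(15, Pow(-1, -1)), 9), 2) = Pow(Add(Mul(15, -1), 9), 2) = Pow(Add(-15, 9), 2) = Pow(-6, 2) = 36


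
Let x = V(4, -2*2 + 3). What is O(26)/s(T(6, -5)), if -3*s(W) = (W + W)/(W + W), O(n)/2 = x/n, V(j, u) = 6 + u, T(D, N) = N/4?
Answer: -15/13 ≈ -1.1538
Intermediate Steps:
T(D, N) = N/4 (T(D, N) = N*(¼) = N/4)
x = 5 (x = 6 + (-2*2 + 3) = 6 + (-4 + 3) = 6 - 1 = 5)
O(n) = 10/n (O(n) = 2*(5/n) = 10/n)
s(W) = -⅓ (s(W) = -(W + W)/(3*(W + W)) = -2*W/(3*(2*W)) = -2*W*1/(2*W)/3 = -⅓*1 = -⅓)
O(26)/s(T(6, -5)) = (10/26)/(-⅓) = (10*(1/26))*(-3) = (5/13)*(-3) = -15/13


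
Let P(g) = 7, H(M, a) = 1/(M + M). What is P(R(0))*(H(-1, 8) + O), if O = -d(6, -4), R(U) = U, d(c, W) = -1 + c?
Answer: -77/2 ≈ -38.500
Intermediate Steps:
H(M, a) = 1/(2*M)
O = -5 (O = -(-1 + 6) = -1*5 = -5)
P(R(0))*(H(-1, 8) + O) = 7*((½)/(-1) - 5) = 7*((½)*(-1) - 5) = 7*(-½ - 5) = 7*(-11/2) = -77/2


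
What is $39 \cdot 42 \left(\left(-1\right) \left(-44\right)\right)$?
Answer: $72072$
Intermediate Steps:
$39 \cdot 42 \left(\left(-1\right) \left(-44\right)\right) = 1638 \cdot 44 = 72072$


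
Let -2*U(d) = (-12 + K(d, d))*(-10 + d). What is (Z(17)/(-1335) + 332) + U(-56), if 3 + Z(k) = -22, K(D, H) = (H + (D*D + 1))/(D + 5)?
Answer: -9339308/4539 ≈ -2057.6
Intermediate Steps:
K(D, H) = (1 + H + D²)/(5 + D) (K(D, H) = (H + (D² + 1))/(5 + D) = (H + (1 + D²))/(5 + D) = (1 + H + D²)/(5 + D))
Z(k) = -25 (Z(k) = -3 - 22 = -25)
U(d) = -(-12 + (1 + d + d²)/(5 + d))*(-10 + d)/2
(Z(17)/(-1335) + 332) + U(-56) = (-25/(-1335) + 332) + (-590 - 1*(-56)³ - 51*(-56) + 21*(-56)²)/(2*(5 - 56)) = (-25*(-1/1335) + 332) + (½)*(-590 - 1*(-175616) + 2856 + 21*3136)/(-51) = (5/267 + 332) + (½)*(-1/51)*(-590 + 175616 + 2856 + 65856) = 88649/267 + (½)*(-1/51)*243738 = 88649/267 - 40623/17 = -9339308/4539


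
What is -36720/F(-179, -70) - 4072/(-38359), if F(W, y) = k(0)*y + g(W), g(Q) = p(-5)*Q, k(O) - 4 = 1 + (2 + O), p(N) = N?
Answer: -10421432/115077 ≈ -90.561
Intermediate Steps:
k(O) = 7 + O (k(O) = 4 + (1 + (2 + O)) = 4 + (3 + O) = 7 + O)
g(Q) = -5*Q
F(W, y) = -5*W + 7*y (F(W, y) = (7 + 0)*y - 5*W = 7*y - 5*W = -5*W + 7*y)
-36720/F(-179, -70) - 4072/(-38359) = -36720/(-5*(-179) + 7*(-70)) - 4072/(-38359) = -36720/(895 - 490) - 4072*(-1/38359) = -36720/405 + 4072/38359 = -36720*1/405 + 4072/38359 = -272/3 + 4072/38359 = -10421432/115077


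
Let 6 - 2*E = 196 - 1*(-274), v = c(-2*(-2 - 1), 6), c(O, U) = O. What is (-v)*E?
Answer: 1392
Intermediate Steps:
v = 6 (v = -2*(-2 - 1) = -2*(-3) = 6)
E = -232 (E = 3 - (196 - 1*(-274))/2 = 3 - (196 + 274)/2 = 3 - 1/2*470 = 3 - 235 = -232)
(-v)*E = -1*6*(-232) = -6*(-232) = 1392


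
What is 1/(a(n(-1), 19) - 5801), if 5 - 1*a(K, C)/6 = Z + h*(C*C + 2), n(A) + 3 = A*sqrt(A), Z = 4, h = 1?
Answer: -1/7973 ≈ -0.00012542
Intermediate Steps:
n(A) = -3 + A**(3/2) (n(A) = -3 + A*sqrt(A) = -3 + A**(3/2))
a(K, C) = -6 - 6*C**2 (a(K, C) = 30 - 6*(4 + 1*(C*C + 2)) = 30 - 6*(4 + 1*(C**2 + 2)) = 30 - 6*(4 + 1*(2 + C**2)) = 30 - 6*(4 + (2 + C**2)) = 30 - 6*(6 + C**2) = 30 + (-36 - 6*C**2) = -6 - 6*C**2)
1/(a(n(-1), 19) - 5801) = 1/((-6 - 6*19**2) - 5801) = 1/((-6 - 6*361) - 5801) = 1/((-6 - 2166) - 5801) = 1/(-2172 - 5801) = 1/(-7973) = -1/7973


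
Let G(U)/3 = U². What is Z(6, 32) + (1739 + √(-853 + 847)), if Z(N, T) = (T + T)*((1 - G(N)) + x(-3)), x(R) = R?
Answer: -5301 + I*√6 ≈ -5301.0 + 2.4495*I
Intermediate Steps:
G(U) = 3*U²
Z(N, T) = 2*T*(-2 - 3*N²) (Z(N, T) = (T + T)*((1 - 3*N²) - 3) = (2*T)*((1 - 3*N²) - 3) = (2*T)*(-2 - 3*N²) = 2*T*(-2 - 3*N²))
Z(6, 32) + (1739 + √(-853 + 847)) = -2*32*(2 + 3*6²) + (1739 + √(-853 + 847)) = -2*32*(2 + 3*36) + (1739 + √(-6)) = -2*32*(2 + 108) + (1739 + I*√6) = -2*32*110 + (1739 + I*√6) = -7040 + (1739 + I*√6) = -5301 + I*√6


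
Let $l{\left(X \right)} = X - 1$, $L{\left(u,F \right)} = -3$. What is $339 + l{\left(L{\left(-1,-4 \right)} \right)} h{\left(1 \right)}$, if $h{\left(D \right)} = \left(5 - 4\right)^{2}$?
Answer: $335$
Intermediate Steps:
$l{\left(X \right)} = -1 + X$ ($l{\left(X \right)} = X - 1 = -1 + X$)
$h{\left(D \right)} = 1$ ($h{\left(D \right)} = 1^{2} = 1$)
$339 + l{\left(L{\left(-1,-4 \right)} \right)} h{\left(1 \right)} = 339 + \left(-1 - 3\right) 1 = 339 - 4 = 335$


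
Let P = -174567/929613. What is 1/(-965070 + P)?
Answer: -309871/299047264159 ≈ -1.0362e-6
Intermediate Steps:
P = -58189/309871 (P = -174567*1/929613 = -58189/309871 ≈ -0.18778)
1/(-965070 + P) = 1/(-965070 - 58189/309871) = 1/(-299047264159/309871) = -309871/299047264159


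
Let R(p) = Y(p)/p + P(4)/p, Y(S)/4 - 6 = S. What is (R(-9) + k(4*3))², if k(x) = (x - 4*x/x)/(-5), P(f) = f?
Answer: 1024/2025 ≈ 0.50568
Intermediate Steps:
Y(S) = 24 + 4*S
R(p) = 4/p + (24 + 4*p)/p (R(p) = (24 + 4*p)/p + 4/p = 4/p + (24 + 4*p)/p)
k(x) = ⅘ - x/5 (k(x) = (x - 4*1)*(-⅕) = (x - 4)*(-⅕) = (-4 + x)*(-⅕) = ⅘ - x/5)
(R(-9) + k(4*3))² = ((4 + 28/(-9)) + (⅘ - 4*3/5))² = ((4 + 28*(-⅑)) + (⅘ - ⅕*12))² = ((4 - 28/9) + (⅘ - 12/5))² = (8/9 - 8/5)² = (-32/45)² = 1024/2025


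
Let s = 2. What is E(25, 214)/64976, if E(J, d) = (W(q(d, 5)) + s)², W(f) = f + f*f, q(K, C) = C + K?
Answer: 580376281/16244 ≈ 35729.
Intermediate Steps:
W(f) = f + f²
E(J, d) = (2 + (5 + d)*(6 + d))² (E(J, d) = ((5 + d)*(1 + (5 + d)) + 2)² = ((5 + d)*(6 + d) + 2)² = (2 + (5 + d)*(6 + d))²)
E(25, 214)/64976 = (2 + (5 + 214)*(6 + 214))²/64976 = (2 + 219*220)²*(1/64976) = (2 + 48180)²*(1/64976) = 48182²*(1/64976) = 2321505124*(1/64976) = 580376281/16244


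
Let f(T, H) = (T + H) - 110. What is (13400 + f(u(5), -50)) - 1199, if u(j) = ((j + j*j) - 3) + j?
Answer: 12073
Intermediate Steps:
u(j) = -3 + j² + 2*j (u(j) = ((j + j²) - 3) + j = (-3 + j + j²) + j = -3 + j² + 2*j)
f(T, H) = -110 + H + T (f(T, H) = (H + T) - 110 = -110 + H + T)
(13400 + f(u(5), -50)) - 1199 = (13400 + (-110 - 50 + (-3 + 5² + 2*5))) - 1199 = (13400 + (-110 - 50 + (-3 + 25 + 10))) - 1199 = (13400 + (-110 - 50 + 32)) - 1199 = (13400 - 128) - 1199 = 13272 - 1199 = 12073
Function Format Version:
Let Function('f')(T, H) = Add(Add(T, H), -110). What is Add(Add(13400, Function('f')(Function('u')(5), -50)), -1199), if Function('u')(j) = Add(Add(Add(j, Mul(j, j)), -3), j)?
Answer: 12073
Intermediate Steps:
Function('u')(j) = Add(-3, Pow(j, 2), Mul(2, j)) (Function('u')(j) = Add(Add(Add(j, Pow(j, 2)), -3), j) = Add(Add(-3, j, Pow(j, 2)), j) = Add(-3, Pow(j, 2), Mul(2, j)))
Function('f')(T, H) = Add(-110, H, T) (Function('f')(T, H) = Add(Add(H, T), -110) = Add(-110, H, T))
Add(Add(13400, Function('f')(Function('u')(5), -50)), -1199) = Add(Add(13400, Add(-110, -50, Add(-3, Pow(5, 2), Mul(2, 5)))), -1199) = Add(Add(13400, Add(-110, -50, Add(-3, 25, 10))), -1199) = Add(Add(13400, Add(-110, -50, 32)), -1199) = Add(Add(13400, -128), -1199) = Add(13272, -1199) = 12073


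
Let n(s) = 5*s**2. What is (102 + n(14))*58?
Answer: 62756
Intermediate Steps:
(102 + n(14))*58 = (102 + 5*14**2)*58 = (102 + 5*196)*58 = (102 + 980)*58 = 1082*58 = 62756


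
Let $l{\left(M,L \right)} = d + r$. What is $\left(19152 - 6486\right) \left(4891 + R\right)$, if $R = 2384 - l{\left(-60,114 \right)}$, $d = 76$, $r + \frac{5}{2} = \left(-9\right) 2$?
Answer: $91442187$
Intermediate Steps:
$r = - \frac{41}{2}$ ($r = - \frac{5}{2} - 18 = - \frac{41}{2} \approx -20.5$)
$l{\left(M,L \right)} = \frac{111}{2}$ ($l{\left(M,L \right)} = 76 - \frac{41}{2} = \frac{111}{2}$)
$R = \frac{4657}{2}$ ($R = 2384 - \frac{111}{2} = \frac{4657}{2} \approx 2328.5$)
$\left(19152 - 6486\right) \left(4891 + R\right) = \left(19152 - 6486\right) \left(4891 + \frac{4657}{2}\right) = 12666 \cdot \frac{14439}{2} = 91442187$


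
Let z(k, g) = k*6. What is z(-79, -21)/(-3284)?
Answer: 237/1642 ≈ 0.14434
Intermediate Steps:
z(k, g) = 6*k
z(-79, -21)/(-3284) = (6*(-79))/(-3284) = -474*(-1/3284) = 237/1642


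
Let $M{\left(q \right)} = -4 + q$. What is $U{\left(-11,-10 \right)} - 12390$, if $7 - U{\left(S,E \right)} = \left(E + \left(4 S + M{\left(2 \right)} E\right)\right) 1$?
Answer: $-12349$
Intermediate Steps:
$U{\left(S,E \right)} = 7 + E - 4 S$ ($U{\left(S,E \right)} = 7 - \left(E + \left(4 S + \left(-4 + 2\right) E\right)\right) 1 = 7 - \left(E - \left(- 4 S + 2 E\right)\right) 1 = 7 - \left(- E + 4 S\right) 1 = 7 - \left(- E + 4 S\right) = 7 + \left(E - 4 S\right) = 7 + E - 4 S$)
$U{\left(-11,-10 \right)} - 12390 = \left(7 - 10 - -44\right) - 12390 = \left(7 - 10 + 44\right) - 12390 = 41 - 12390 = -12349$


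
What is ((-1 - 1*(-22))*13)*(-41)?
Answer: -11193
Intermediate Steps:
((-1 - 1*(-22))*13)*(-41) = ((-1 + 22)*13)*(-41) = (21*13)*(-41) = 273*(-41) = -11193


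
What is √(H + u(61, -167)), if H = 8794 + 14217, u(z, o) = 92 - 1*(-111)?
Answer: √23214 ≈ 152.36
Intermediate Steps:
u(z, o) = 203 (u(z, o) = 92 + 111 = 203)
H = 23011
√(H + u(61, -167)) = √(23011 + 203) = √23214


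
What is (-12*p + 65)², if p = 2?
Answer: 1681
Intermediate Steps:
(-12*p + 65)² = (-12*2 + 65)² = (-24 + 65)² = 41² = 1681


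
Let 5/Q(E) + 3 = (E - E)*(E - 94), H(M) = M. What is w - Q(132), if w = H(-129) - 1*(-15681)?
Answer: 46661/3 ≈ 15554.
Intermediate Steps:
Q(E) = -5/3 (Q(E) = 5/(-3 + (E - E)*(E - 94)) = 5/(-3 + 0*(-94 + E)) = 5/(-3 + 0) = 5/(-3) = 5*(-⅓) = -5/3)
w = 15552 (w = -129 - 1*(-15681) = -129 + 15681 = 15552)
w - Q(132) = 15552 - 1*(-5/3) = 15552 + 5/3 = 46661/3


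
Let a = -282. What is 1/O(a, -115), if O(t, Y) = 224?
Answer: 1/224 ≈ 0.0044643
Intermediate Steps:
1/O(a, -115) = 1/224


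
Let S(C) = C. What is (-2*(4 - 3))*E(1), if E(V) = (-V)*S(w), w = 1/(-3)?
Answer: -⅔ ≈ -0.66667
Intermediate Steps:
w = -⅓ (w = 1*(-⅓) = -⅓ ≈ -0.33333)
E(V) = V/3 (E(V) = -V*(-⅓) = V/3)
(-2*(4 - 3))*E(1) = (-2*(4 - 3))*((⅓)*1) = -2*1*(⅓) = -2*⅓ = -⅔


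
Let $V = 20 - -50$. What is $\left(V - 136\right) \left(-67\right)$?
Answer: $4422$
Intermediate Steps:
$V = 70$ ($V = 20 + 50 = 70$)
$\left(V - 136\right) \left(-67\right) = \left(70 - 136\right) \left(-67\right) = \left(-66\right) \left(-67\right) = 4422$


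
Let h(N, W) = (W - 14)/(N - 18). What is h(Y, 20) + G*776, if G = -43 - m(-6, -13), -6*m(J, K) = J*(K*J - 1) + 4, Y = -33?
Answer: -4722742/51 ≈ -92603.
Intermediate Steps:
m(J, K) = -⅔ - J*(-1 + J*K)/6 (m(J, K) = -(J*(K*J - 1) + 4)/6 = -(J*(J*K - 1) + 4)/6 = -(J*(-1 + J*K) + 4)/6 = -(4 + J*(-1 + J*K))/6 = -⅔ - J*(-1 + J*K)/6)
h(N, W) = (-14 + W)/(-18 + N)
G = -358/3 (G = -43 - (-⅔ + (⅙)*(-6) - ⅙*(-13)*(-6)²) = -43 - (-⅔ - 1 - ⅙*(-13)*36) = -43 - (-⅔ - 1 + 78) = -43 - 1*229/3 = -43 - 229/3 = -358/3 ≈ -119.33)
h(Y, 20) + G*776 = (-14 + 20)/(-18 - 33) - 358/3*776 = 6/(-51) - 277808/3 = -1/51*6 - 277808/3 = -2/17 - 277808/3 = -4722742/51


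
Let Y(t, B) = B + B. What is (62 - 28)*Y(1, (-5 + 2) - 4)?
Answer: -476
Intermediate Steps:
Y(t, B) = 2*B
(62 - 28)*Y(1, (-5 + 2) - 4) = (62 - 28)*(2*((-5 + 2) - 4)) = 34*(2*(-3 - 4)) = 34*(2*(-7)) = 34*(-14) = -476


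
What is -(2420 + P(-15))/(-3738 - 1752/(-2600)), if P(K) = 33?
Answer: 72475/110421 ≈ 0.65635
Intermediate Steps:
-(2420 + P(-15))/(-3738 - 1752/(-2600)) = -(2420 + 33)/(-3738 - 1752/(-2600)) = -2453/(-3738 - 1752*(-1/2600)) = -2453/(-3738 + 219/325) = -2453/(-1214631/325) = -2453*(-325)/1214631 = -1*(-72475/110421) = 72475/110421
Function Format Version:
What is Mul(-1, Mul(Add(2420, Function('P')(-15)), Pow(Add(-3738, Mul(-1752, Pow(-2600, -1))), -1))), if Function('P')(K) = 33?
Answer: Rational(72475, 110421) ≈ 0.65635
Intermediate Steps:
Mul(-1, Mul(Add(2420, Function('P')(-15)), Pow(Add(-3738, Mul(-1752, Pow(-2600, -1))), -1))) = Mul(-1, Mul(Add(2420, 33), Pow(Add(-3738, Mul(-1752, Pow(-2600, -1))), -1))) = Mul(-1, Mul(2453, Pow(Add(-3738, Mul(-1752, Rational(-1, 2600))), -1))) = Mul(-1, Mul(2453, Pow(Add(-3738, Rational(219, 325)), -1))) = Mul(-1, Mul(2453, Pow(Rational(-1214631, 325), -1))) = Mul(-1, Mul(2453, Rational(-325, 1214631))) = Mul(-1, Rational(-72475, 110421)) = Rational(72475, 110421)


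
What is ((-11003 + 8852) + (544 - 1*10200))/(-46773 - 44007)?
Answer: 11807/90780 ≈ 0.13006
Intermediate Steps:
((-11003 + 8852) + (544 - 1*10200))/(-46773 - 44007) = (-2151 + (544 - 10200))/(-90780) = (-2151 - 9656)*(-1/90780) = -11807*(-1/90780) = 11807/90780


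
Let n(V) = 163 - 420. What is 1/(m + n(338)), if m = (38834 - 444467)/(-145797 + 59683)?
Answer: -86114/21725665 ≈ -0.0039637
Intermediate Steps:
n(V) = -257
m = 405633/86114 (m = -405633/(-86114) = -405633*(-1/86114) = 405633/86114 ≈ 4.7104)
1/(m + n(338)) = 1/(405633/86114 - 257) = 1/(-21725665/86114) = -86114/21725665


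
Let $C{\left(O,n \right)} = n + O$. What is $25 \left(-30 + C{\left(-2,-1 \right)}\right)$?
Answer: $-825$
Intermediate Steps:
$C{\left(O,n \right)} = O + n$
$25 \left(-30 + C{\left(-2,-1 \right)}\right) = 25 \left(-30 - 3\right) = 25 \left(-33\right) = -825$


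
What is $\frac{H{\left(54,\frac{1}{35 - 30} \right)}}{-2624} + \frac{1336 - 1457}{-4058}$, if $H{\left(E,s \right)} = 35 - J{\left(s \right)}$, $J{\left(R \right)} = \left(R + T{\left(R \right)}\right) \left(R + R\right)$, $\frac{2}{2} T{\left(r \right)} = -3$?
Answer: $\frac{2136613}{133102400} \approx 0.016052$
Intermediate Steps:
$T{\left(r \right)} = -3$
$J{\left(R \right)} = 2 R \left(-3 + R\right)$ ($J{\left(R \right)} = \left(R - 3\right) \left(R + R\right) = \left(-3 + R\right) 2 R = 2 R \left(-3 + R\right)$)
$H{\left(E,s \right)} = 35 - 2 s \left(-3 + s\right)$
$\frac{H{\left(54,\frac{1}{35 - 30} \right)}}{-2624} + \frac{1336 - 1457}{-4058} = \frac{35 - \frac{2 \left(-3 + \frac{1}{35 - 30}\right)}{35 - 30}}{-2624} + \frac{1336 - 1457}{-4058} = \left(35 - \frac{2 \left(-3 + \frac{1}{5}\right)}{5}\right) \left(- \frac{1}{2624}\right) + \left(1336 - 1457\right) \left(- \frac{1}{4058}\right) = \left(35 - \frac{2 \left(-3 + \frac{1}{5}\right)}{5}\right) \left(- \frac{1}{2624}\right) - - \frac{121}{4058} = \left(35 - \frac{2}{5} \left(- \frac{14}{5}\right)\right) \left(- \frac{1}{2624}\right) + \frac{121}{4058} = \left(35 + \frac{28}{25}\right) \left(- \frac{1}{2624}\right) + \frac{121}{4058} = \frac{903}{25} \left(- \frac{1}{2624}\right) + \frac{121}{4058} = - \frac{903}{65600} + \frac{121}{4058} = \frac{2136613}{133102400}$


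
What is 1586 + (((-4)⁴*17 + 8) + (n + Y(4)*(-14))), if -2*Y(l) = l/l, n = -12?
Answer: 5941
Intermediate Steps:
Y(l) = -½ (Y(l) = -l/(2*l) = -½*1 = -½)
1586 + (((-4)⁴*17 + 8) + (n + Y(4)*(-14))) = 1586 + (((-4)⁴*17 + 8) + (-12 - ½*(-14))) = 1586 + ((256*17 + 8) + (-12 + 7)) = 1586 + ((4352 + 8) - 5) = 1586 + (4360 - 5) = 1586 + 4355 = 5941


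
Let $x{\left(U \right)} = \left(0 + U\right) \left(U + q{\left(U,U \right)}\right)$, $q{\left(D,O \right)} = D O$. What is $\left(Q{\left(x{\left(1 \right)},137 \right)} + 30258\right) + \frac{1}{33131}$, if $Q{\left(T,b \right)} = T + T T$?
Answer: $\frac{1002676585}{33131} \approx 30264.0$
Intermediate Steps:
$x{\left(U \right)} = U \left(U + U^{2}\right)$ ($x{\left(U \right)} = \left(0 + U\right) \left(U + U U\right) = U \left(U + U^{2}\right)$)
$Q{\left(T,b \right)} = T + T^{2}$
$\left(Q{\left(x{\left(1 \right)},137 \right)} + 30258\right) + \frac{1}{33131} = \left(1^{2} \left(1 + 1\right) \left(1 + 1^{2} \left(1 + 1\right)\right) + 30258\right) + \frac{1}{33131} = \left(1 \cdot 2 \left(1 + 1 \cdot 2\right) + 30258\right) + \frac{1}{33131} = \left(2 \left(1 + 2\right) + 30258\right) + \frac{1}{33131} = \left(2 \cdot 3 + 30258\right) + \frac{1}{33131} = \left(6 + 30258\right) + \frac{1}{33131} = 30264 + \frac{1}{33131} = \frac{1002676585}{33131}$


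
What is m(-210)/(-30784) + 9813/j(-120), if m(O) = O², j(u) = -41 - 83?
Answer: -19221987/238576 ≈ -80.570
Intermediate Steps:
j(u) = -124
m(-210)/(-30784) + 9813/j(-120) = (-210)²/(-30784) + 9813/(-124) = 44100*(-1/30784) + 9813*(-1/124) = -11025/7696 - 9813/124 = -19221987/238576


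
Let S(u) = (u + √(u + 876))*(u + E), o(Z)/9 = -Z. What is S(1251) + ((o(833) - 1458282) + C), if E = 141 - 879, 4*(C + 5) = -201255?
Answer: -3497339/4 + 513*√2127 ≈ -8.5068e+5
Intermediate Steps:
C = -201275/4 (C = -5 + (¼)*(-201255) = -5 - 201255/4 = -201275/4 ≈ -50319.)
o(Z) = -9*Z (o(Z) = 9*(-Z) = -9*Z)
E = -738
S(u) = (-738 + u)*(u + √(876 + u)) (S(u) = (u + √(u + 876))*(u - 738) = (u + √(876 + u))*(-738 + u) = (-738 + u)*(u + √(876 + u)))
S(1251) + ((o(833) - 1458282) + C) = (1251² - 738*1251 - 738*√(876 + 1251) + 1251*√(876 + 1251)) + ((-9*833 - 1458282) - 201275/4) = (1565001 - 923238 - 738*√2127 + 1251*√2127) + ((-7497 - 1458282) - 201275/4) = (641763 + 513*√2127) + (-1465779 - 201275/4) = (641763 + 513*√2127) - 6064391/4 = -3497339/4 + 513*√2127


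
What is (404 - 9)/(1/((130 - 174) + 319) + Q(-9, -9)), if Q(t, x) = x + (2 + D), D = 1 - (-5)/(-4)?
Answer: -434500/7971 ≈ -54.510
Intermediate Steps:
D = -¼ (D = 1 - (-5)*(-1)/4 = 1 - 1*5/4 = 1 - 5/4 = -¼ ≈ -0.25000)
Q(t, x) = 7/4 + x (Q(t, x) = x + (2 - ¼) = x + 7/4 = 7/4 + x)
(404 - 9)/(1/((130 - 174) + 319) + Q(-9, -9)) = (404 - 9)/(1/((130 - 174) + 319) + (7/4 - 9)) = 395/(1/(-44 + 319) - 29/4) = 395/(1/275 - 29/4) = 395/(-7971/1100) = 395*(-1100/7971) = -434500/7971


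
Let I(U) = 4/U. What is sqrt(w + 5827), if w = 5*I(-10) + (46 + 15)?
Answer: 3*sqrt(654) ≈ 76.720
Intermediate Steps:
w = 59 (w = 5*(4/(-10)) + (46 + 15) = 5*(4*(-1/10)) + 61 = 5*(-2/5) + 61 = -2 + 61 = 59)
sqrt(w + 5827) = sqrt(59 + 5827) = sqrt(5886) = 3*sqrt(654)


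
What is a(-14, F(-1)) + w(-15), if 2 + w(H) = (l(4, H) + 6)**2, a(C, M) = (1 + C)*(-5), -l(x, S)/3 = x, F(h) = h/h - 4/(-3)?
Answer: 99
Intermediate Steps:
F(h) = 7/3 (F(h) = 1 - 4*(-1/3) = 1 + 4/3 = 7/3)
l(x, S) = -3*x
a(C, M) = -5 - 5*C
w(H) = 34 (w(H) = -2 + (-3*4 + 6)**2 = -2 + (-12 + 6)**2 = -2 + (-6)**2 = -2 + 36 = 34)
a(-14, F(-1)) + w(-15) = (-5 - 5*(-14)) + 34 = (-5 + 70) + 34 = 65 + 34 = 99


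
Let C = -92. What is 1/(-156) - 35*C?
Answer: 502319/156 ≈ 3220.0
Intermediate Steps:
1/(-156) - 35*C = 1/(-156) - 35*(-92) = -1/156 + 3220 = 502319/156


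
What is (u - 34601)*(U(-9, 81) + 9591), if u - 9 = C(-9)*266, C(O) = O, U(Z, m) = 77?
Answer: -357580648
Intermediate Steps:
u = -2385 (u = 9 - 9*266 = 9 - 2394 = -2385)
(u - 34601)*(U(-9, 81) + 9591) = (-2385 - 34601)*(77 + 9591) = -36986*9668 = -357580648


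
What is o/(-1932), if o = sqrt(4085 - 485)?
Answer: -5/161 ≈ -0.031056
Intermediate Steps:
o = 60 (o = sqrt(3600) = 60)
o/(-1932) = 60/(-1932) = 60*(-1/1932) = -5/161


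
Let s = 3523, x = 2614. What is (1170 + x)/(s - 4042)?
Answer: -3784/519 ≈ -7.2909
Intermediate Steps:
(1170 + x)/(s - 4042) = (1170 + 2614)/(3523 - 4042) = 3784/(-519) = 3784*(-1/519) = -3784/519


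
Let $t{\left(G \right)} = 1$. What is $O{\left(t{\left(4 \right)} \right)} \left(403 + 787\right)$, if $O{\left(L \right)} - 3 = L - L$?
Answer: $3570$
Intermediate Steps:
$O{\left(L \right)} = 3$ ($O{\left(L \right)} = 3 + \left(L - L\right) = 3 + 0 = 3$)
$O{\left(t{\left(4 \right)} \right)} \left(403 + 787\right) = 3 \left(403 + 787\right) = 3 \cdot 1190 = 3570$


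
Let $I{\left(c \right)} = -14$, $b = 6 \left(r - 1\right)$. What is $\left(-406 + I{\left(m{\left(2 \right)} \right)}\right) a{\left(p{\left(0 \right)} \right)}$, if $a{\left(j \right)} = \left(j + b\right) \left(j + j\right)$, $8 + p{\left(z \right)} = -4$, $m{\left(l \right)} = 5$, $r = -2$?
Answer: $-302400$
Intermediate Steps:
$b = -18$ ($b = 6 \left(-2 - 1\right) = 6 \left(-3\right) = -18$)
$p{\left(z \right)} = -12$ ($p{\left(z \right)} = -8 - 4 = -12$)
$a{\left(j \right)} = 2 j \left(-18 + j\right)$ ($a{\left(j \right)} = \left(j - 18\right) \left(j + j\right) = \left(-18 + j\right) 2 j = 2 j \left(-18 + j\right)$)
$\left(-406 + I{\left(m{\left(2 \right)} \right)}\right) a{\left(p{\left(0 \right)} \right)} = \left(-406 - 14\right) 2 \left(-12\right) \left(-18 - 12\right) = - 420 \cdot 2 \left(-12\right) \left(-30\right) = \left(-420\right) 720 = -302400$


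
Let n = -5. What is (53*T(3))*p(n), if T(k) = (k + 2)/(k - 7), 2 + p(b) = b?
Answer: 1855/4 ≈ 463.75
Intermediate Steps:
p(b) = -2 + b
T(k) = (2 + k)/(-7 + k)
(53*T(3))*p(n) = (53*((2 + 3)/(-7 + 3)))*(-2 - 5) = (53*(5/(-4)))*(-7) = (53*(-¼*5))*(-7) = (53*(-5/4))*(-7) = -265/4*(-7) = 1855/4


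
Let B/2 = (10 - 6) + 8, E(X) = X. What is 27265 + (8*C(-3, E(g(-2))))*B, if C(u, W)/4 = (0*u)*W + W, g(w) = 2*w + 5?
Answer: 28033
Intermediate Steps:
g(w) = 5 + 2*w
C(u, W) = 4*W (C(u, W) = 4*((0*u)*W + W) = 4*(0*W + W) = 4*(0 + W) = 4*W)
B = 24 (B = 2*((10 - 6) + 8) = 2*(4 + 8) = 2*12 = 24)
27265 + (8*C(-3, E(g(-2))))*B = 27265 + (8*(4*(5 + 2*(-2))))*24 = 27265 + (8*(4*(5 - 4)))*24 = 27265 + (8*(4*1))*24 = 27265 + (8*4)*24 = 27265 + 32*24 = 27265 + 768 = 28033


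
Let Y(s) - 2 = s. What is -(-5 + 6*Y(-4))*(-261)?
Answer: -4437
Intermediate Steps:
Y(s) = 2 + s
-(-5 + 6*Y(-4))*(-261) = -(-5 + 6*(2 - 4))*(-261) = -(-5 + 6*(-2))*(-261) = -(-5 - 12)*(-261) = -1*(-17)*(-261) = 17*(-261) = -4437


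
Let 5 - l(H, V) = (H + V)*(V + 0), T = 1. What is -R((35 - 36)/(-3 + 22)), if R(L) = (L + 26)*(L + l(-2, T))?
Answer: -55709/361 ≈ -154.32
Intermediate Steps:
l(H, V) = 5 - V*(H + V) (l(H, V) = 5 - (H + V)*(V + 0) = 5 - (H + V)*V = 5 - V*(H + V))
R(L) = (6 + L)*(26 + L) (R(L) = (L + 26)*(L + (5 - 1*1² - 1*(-2)*1)) = (26 + L)*(L + (5 - 1*1 + 2)) = (26 + L)*(L + (5 - 1 + 2)) = (26 + L)*(L + 6) = (26 + L)*(6 + L) = (6 + L)*(26 + L))
-R((35 - 36)/(-3 + 22)) = -(156 + ((35 - 36)/(-3 + 22))² + 32*((35 - 36)/(-3 + 22))) = -(156 + (-1/19)² + 32*(-1/19)) = -(156 + 1/361 - 32/19) = -1*55709/361 = -55709/361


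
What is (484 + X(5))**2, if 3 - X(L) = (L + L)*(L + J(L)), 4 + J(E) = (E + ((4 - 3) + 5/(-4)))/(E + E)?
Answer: 3568321/16 ≈ 2.2302e+5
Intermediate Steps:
J(E) = -4 + (-1/4 + E)/(2*E) (J(E) = -4 + (E + ((4 - 3) + 5/(-4)))/(E + E) = -4 + (E + (1 + 5*(-1/4)))/((2*E)) = -4 + (E + (1 - 5/4))*(1/(2*E)) = -4 + (E - 1/4)*(1/(2*E)) = -4 + (-1/4 + E)*(1/(2*E)) = -4 + (-1/4 + E)/(2*E))
X(L) = 3 - 2*L*(L + (-1 - 28*L)/(8*L)) (X(L) = 3 - (L + L)*(L + (-1 - 28*L)/(8*L)) = 3 - 2*L*(L + (-1 - 28*L)/(8*L)))
(484 + X(5))**2 = (484 + (13/4 - 2*5**2 + 7*5))**2 = (484 + (13/4 - 2*25 + 35))**2 = (484 + (13/4 - 50 + 35))**2 = (484 - 47/4)**2 = (1889/4)**2 = 3568321/16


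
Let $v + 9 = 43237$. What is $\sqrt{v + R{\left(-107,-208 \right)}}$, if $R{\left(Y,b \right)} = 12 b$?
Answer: $2 \sqrt{10183} \approx 201.82$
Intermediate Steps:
$v = 43228$ ($v = -9 + 43237 = 43228$)
$\sqrt{v + R{\left(-107,-208 \right)}} = \sqrt{43228 + 12 \left(-208\right)} = \sqrt{43228 - 2496} = \sqrt{40732} = 2 \sqrt{10183}$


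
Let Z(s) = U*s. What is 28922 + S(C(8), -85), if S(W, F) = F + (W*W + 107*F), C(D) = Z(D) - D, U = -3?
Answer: 20766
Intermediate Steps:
Z(s) = -3*s
C(D) = -4*D (C(D) = -3*D - D = -4*D)
S(W, F) = W**2 + 108*F (S(W, F) = F + (W**2 + 107*F) = W**2 + 108*F)
28922 + S(C(8), -85) = 28922 + ((-4*8)**2 + 108*(-85)) = 28922 + ((-32)**2 - 9180) = 28922 + (1024 - 9180) = 28922 - 8156 = 20766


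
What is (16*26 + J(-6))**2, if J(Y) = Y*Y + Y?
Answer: 198916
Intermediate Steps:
J(Y) = Y + Y**2 (J(Y) = Y**2 + Y = Y + Y**2)
(16*26 + J(-6))**2 = (16*26 - 6*(1 - 6))**2 = (416 - 6*(-5))**2 = (416 + 30)**2 = 446**2 = 198916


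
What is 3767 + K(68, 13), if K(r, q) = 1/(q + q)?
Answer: 97943/26 ≈ 3767.0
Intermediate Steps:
K(r, q) = 1/(2*q)
3767 + K(68, 13) = 3767 + (½)/13 = 3767 + (½)*(1/13) = 3767 + 1/26 = 97943/26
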